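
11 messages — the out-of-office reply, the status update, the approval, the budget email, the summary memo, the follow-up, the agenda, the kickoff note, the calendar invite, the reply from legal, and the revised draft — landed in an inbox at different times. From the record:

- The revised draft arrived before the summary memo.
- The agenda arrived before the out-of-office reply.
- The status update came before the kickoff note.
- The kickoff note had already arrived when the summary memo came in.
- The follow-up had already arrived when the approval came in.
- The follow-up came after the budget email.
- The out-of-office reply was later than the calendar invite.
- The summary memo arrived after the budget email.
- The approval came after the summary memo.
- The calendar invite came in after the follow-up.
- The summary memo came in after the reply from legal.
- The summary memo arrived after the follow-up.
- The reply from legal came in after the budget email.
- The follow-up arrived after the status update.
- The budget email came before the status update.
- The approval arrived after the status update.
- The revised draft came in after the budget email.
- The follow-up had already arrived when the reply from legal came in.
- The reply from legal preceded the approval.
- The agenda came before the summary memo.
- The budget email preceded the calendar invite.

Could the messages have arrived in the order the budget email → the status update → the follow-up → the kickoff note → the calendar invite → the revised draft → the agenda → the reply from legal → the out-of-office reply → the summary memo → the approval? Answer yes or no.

yes

Check each stated constraint against the proposed order — e.g. the budget email is ahead of the summary memo; the status update is ahead of the approval. Every pair is in the required order; nothing is violated.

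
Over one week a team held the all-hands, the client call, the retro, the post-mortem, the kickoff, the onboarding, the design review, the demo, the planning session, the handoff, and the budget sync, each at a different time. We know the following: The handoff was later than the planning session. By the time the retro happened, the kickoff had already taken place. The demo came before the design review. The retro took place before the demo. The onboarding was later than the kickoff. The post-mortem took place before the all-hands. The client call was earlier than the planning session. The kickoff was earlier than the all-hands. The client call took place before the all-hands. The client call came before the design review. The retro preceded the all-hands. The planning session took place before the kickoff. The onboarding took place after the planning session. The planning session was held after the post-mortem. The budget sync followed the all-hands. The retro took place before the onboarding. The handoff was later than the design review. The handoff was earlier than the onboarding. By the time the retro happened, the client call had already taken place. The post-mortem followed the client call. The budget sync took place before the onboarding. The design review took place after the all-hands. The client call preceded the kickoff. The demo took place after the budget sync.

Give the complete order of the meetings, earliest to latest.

The constraints fix every adjacent pair, so only one ordering works:
the client call → the post-mortem → the planning session → the kickoff → the retro → the all-hands → the budget sync → the demo → the design review → the handoff → the onboarding.

the client call, the post-mortem, the planning session, the kickoff, the retro, the all-hands, the budget sync, the demo, the design review, the handoff, the onboarding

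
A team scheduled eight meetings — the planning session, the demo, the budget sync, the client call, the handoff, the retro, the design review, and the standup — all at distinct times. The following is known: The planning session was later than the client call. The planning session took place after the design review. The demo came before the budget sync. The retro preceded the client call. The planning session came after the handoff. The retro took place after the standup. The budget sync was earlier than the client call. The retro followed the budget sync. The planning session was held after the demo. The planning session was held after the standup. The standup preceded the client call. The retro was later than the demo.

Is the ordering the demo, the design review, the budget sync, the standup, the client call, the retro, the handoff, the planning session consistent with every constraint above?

no

The constraints require the retro before the client call, but in the proposed sequence the client call appears ahead of the retro. That one violation is enough.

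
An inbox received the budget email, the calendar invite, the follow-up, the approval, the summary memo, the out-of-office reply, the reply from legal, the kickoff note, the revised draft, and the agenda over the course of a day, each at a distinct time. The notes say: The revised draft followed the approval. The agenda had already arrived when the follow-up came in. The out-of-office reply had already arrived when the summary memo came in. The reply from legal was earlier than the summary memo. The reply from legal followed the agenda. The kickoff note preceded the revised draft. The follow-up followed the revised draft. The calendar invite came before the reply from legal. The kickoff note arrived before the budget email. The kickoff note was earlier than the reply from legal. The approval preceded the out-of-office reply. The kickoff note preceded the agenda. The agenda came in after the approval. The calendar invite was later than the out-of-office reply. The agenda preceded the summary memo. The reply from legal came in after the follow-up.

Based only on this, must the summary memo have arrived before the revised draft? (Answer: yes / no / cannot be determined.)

no

Tracing the constraints gives the revised draft → the follow-up → the reply from legal → the summary memo, so the revised draft must come before the summary memo.
That means the summary memo cannot be before the revised draft.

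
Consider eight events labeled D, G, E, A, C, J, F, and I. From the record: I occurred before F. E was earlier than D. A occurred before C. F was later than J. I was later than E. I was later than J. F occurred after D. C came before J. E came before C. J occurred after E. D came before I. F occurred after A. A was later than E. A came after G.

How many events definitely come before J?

4

Directly stated before J: C and E.
A reaches J via A → C → J.
G reaches J via G → A → C → J.
That's A, C, E, and G — 4 in all.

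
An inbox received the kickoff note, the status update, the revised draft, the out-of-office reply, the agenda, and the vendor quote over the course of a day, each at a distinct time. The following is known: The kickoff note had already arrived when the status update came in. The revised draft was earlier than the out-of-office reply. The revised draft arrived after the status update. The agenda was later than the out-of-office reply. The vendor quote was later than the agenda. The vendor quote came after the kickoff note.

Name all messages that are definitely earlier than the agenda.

Directly stated before the agenda: the out-of-office reply.
The kickoff note reaches the agenda via the kickoff note → the status update → the revised draft → the out-of-office reply → the agenda.
The revised draft reaches the agenda via the revised draft → the out-of-office reply → the agenda.
The status update reaches the agenda via the status update → the revised draft → the out-of-office reply → the agenda.
No chain forces the vendor quote ahead of the agenda.

the kickoff note, the out-of-office reply, the revised draft, the status update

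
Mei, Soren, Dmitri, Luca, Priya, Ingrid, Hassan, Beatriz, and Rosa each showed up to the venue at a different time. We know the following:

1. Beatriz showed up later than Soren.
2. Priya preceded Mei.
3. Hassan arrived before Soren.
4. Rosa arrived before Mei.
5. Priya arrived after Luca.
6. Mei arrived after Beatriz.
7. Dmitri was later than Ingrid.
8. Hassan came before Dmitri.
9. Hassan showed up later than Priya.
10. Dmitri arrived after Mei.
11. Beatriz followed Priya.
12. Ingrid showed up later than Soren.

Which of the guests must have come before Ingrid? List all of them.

Hassan, Luca, Priya, Soren

Directly stated before Ingrid: Soren.
Hassan reaches Ingrid via Hassan → Soren → Ingrid.
Luca reaches Ingrid via Luca → Priya → Hassan → Soren → Ingrid.
Priya reaches Ingrid via Priya → Hassan → Soren → Ingrid.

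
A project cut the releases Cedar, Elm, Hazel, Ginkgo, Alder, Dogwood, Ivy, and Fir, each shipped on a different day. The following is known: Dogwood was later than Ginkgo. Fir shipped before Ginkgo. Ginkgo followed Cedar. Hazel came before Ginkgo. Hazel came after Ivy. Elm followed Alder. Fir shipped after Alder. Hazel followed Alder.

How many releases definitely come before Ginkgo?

Directly stated before Ginkgo: Cedar, Fir, and Hazel.
Alder reaches Ginkgo via Alder → Hazel → Ginkgo.
Ivy reaches Ginkgo via Ivy → Hazel → Ginkgo.
No chain forces Elm (or any of the others) ahead of Ginkgo.
That's Alder, Cedar, Fir, Hazel, and Ivy — 5 in all.

5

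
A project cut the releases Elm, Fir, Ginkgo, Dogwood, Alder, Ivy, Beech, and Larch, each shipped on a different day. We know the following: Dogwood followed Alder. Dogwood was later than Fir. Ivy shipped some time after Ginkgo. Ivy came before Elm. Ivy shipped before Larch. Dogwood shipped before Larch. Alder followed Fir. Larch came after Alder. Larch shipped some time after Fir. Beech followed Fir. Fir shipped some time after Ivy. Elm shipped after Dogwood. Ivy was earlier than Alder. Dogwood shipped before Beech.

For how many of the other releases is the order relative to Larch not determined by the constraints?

Forced before Larch: Alder, Dogwood, Fir, Ginkgo, and Ivy.
That leaves Beech and Elm with no forced order relative to Larch — 2.

2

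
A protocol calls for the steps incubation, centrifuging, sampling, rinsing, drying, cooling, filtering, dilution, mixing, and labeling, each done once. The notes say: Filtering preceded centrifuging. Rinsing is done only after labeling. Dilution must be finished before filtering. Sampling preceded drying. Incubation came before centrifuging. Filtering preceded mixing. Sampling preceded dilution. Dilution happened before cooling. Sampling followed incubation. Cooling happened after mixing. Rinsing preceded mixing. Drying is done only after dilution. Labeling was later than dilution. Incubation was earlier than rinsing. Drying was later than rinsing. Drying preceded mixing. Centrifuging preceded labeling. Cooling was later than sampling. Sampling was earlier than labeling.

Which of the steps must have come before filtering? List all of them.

dilution, incubation, sampling

Directly stated before filtering: dilution.
Incubation reaches filtering via incubation → sampling → dilution → filtering.
Sampling reaches filtering via sampling → dilution → filtering.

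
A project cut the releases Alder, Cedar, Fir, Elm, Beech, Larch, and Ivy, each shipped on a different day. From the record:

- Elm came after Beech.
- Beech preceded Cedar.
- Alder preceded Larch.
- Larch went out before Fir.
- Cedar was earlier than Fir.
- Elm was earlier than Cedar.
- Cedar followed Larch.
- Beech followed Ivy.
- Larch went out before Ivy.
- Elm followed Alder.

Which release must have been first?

Alder has a chain of constraints placing it before every other release, so Alder must be first.

Alder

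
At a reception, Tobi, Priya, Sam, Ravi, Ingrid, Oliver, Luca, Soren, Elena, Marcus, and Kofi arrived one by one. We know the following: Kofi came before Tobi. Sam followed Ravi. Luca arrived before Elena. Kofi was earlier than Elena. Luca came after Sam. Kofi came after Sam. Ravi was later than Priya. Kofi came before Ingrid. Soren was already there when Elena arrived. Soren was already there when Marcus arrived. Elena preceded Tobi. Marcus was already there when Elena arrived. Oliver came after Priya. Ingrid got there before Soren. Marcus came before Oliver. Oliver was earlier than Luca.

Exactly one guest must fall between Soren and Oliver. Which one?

Marcus

Tracing the constraints gives Soren → Marcus → Oliver, so Marcus sits after Soren and before Oliver.
No other guest is forced both after Soren and before Oliver.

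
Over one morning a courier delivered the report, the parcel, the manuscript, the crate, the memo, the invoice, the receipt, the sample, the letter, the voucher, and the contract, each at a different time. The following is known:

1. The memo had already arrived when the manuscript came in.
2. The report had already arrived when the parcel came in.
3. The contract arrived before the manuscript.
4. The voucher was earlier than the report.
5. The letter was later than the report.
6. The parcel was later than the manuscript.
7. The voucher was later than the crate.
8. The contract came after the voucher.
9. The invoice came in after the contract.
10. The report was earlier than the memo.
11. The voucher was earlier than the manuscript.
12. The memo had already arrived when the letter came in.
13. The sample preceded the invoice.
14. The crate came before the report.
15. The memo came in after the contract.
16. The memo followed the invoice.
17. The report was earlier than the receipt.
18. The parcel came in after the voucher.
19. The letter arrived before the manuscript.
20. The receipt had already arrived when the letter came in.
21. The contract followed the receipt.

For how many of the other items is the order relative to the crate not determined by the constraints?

1

Forced after the crate: the contract, the invoice, the letter, the manuscript, the memo, the parcel, the receipt, the report, and the voucher.
That leaves the sample with no forced order relative to the crate — 1.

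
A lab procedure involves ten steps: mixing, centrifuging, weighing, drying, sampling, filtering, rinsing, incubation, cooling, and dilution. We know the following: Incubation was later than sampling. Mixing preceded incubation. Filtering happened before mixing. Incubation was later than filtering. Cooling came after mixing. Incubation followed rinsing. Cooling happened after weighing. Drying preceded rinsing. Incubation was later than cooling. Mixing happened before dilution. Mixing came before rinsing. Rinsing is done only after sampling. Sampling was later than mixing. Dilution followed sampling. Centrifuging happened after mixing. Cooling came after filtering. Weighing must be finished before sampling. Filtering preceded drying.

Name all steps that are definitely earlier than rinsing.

drying, filtering, mixing, sampling, weighing

Directly stated before rinsing: drying, mixing, and sampling.
Filtering reaches rinsing via filtering → drying → rinsing.
Weighing reaches rinsing via weighing → sampling → rinsing.
No chain forces incubation (or any of the others) ahead of rinsing.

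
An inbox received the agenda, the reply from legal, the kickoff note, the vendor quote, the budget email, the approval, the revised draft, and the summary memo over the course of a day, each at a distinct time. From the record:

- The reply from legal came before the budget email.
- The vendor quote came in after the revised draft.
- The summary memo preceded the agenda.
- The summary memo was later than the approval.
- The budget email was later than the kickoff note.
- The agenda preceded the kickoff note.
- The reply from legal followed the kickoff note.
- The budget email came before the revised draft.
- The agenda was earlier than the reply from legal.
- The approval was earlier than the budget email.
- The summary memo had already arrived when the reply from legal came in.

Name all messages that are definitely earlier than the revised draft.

Directly stated before the revised draft: the budget email.
The agenda reaches the revised draft via the agenda → the reply from legal → the budget email → the revised draft.
The approval reaches the revised draft via the approval → the budget email → the revised draft.
The kickoff note reaches the revised draft via the kickoff note → the budget email → the revised draft.
Likewise the reply from legal and the summary memo each reach the revised draft by chaining the stated constraints.
No chain forces the vendor quote ahead of the revised draft.

the agenda, the approval, the budget email, the kickoff note, the reply from legal, the summary memo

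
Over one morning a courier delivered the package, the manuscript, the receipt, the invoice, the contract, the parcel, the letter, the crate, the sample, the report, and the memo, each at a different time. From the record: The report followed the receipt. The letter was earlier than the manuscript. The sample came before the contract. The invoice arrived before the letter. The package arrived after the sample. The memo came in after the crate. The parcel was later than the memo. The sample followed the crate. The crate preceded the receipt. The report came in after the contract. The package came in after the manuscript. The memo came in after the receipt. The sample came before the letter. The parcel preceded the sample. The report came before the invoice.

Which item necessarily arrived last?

the package

Every other item has a chain of constraints placing it before the package, so the package is last.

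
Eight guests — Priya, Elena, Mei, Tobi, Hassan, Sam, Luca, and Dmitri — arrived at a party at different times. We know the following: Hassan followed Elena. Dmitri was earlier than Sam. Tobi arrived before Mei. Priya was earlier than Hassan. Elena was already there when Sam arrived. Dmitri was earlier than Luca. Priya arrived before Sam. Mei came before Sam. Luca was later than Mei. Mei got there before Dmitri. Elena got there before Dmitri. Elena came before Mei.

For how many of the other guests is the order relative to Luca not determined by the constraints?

3

Forced before Luca: Dmitri, Elena, Mei, and Tobi.
That leaves Hassan, Priya, and Sam with no forced order relative to Luca — 3.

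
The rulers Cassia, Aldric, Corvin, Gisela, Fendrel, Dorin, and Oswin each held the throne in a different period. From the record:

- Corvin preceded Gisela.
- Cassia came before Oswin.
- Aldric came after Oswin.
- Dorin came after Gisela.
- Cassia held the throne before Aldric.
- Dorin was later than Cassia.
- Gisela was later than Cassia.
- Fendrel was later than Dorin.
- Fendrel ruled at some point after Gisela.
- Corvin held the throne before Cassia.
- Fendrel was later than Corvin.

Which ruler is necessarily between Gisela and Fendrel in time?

Dorin

Tracing the constraints gives Gisela → Dorin → Fendrel, so Dorin sits after Gisela and before Fendrel.
No other ruler is forced both after Gisela and before Fendrel.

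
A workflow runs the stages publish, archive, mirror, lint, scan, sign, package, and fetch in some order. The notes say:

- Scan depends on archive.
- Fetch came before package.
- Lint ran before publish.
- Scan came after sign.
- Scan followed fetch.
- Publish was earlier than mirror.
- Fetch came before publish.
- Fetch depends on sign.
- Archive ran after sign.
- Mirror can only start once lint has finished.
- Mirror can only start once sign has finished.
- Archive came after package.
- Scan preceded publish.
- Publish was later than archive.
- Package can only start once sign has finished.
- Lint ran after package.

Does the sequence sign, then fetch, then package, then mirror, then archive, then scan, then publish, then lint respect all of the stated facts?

no

The constraints require publish before mirror, but in the proposed sequence mirror appears ahead of publish. That one violation is enough.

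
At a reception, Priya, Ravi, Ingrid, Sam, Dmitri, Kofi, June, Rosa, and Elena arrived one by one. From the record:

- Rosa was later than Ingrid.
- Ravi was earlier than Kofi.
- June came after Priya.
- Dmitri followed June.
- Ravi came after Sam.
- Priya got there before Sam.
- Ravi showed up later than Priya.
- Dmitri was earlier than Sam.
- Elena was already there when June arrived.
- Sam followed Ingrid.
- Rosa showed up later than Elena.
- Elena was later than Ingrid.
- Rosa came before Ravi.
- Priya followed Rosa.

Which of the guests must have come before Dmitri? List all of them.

Elena, Ingrid, June, Priya, Rosa

Directly stated before Dmitri: June.
Elena reaches Dmitri via Elena → June → Dmitri.
Ingrid reaches Dmitri via Ingrid → Elena → June → Dmitri.
Priya reaches Dmitri via Priya → June → Dmitri.
Likewise Rosa reaches Dmitri by chaining the stated constraints.
No chain forces Ravi (or any of the others) ahead of Dmitri.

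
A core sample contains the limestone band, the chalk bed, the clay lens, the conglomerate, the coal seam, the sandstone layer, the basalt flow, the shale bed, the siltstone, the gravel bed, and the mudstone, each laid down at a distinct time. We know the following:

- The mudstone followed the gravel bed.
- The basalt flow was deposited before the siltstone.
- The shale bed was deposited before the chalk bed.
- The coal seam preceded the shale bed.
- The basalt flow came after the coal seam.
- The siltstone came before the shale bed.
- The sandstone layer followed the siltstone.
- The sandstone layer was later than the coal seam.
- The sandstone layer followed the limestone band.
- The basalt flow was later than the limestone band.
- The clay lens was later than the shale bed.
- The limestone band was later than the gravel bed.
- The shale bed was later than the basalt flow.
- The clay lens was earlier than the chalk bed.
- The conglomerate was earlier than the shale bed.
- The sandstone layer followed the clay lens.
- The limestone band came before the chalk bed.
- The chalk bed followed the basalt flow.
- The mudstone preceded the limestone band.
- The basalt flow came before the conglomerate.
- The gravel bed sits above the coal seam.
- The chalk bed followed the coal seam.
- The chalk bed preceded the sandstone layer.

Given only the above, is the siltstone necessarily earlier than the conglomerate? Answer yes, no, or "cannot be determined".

No chain of stated constraints runs from the siltstone to the conglomerate, and none runs from the conglomerate to the siltstone either.
So the relative order of the siltstone and the conglomerate is not fixed by the given facts.

cannot be determined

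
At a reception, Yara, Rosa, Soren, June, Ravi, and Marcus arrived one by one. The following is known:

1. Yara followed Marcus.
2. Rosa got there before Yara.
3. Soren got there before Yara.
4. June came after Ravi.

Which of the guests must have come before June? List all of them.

Ravi

Directly stated before June: Ravi.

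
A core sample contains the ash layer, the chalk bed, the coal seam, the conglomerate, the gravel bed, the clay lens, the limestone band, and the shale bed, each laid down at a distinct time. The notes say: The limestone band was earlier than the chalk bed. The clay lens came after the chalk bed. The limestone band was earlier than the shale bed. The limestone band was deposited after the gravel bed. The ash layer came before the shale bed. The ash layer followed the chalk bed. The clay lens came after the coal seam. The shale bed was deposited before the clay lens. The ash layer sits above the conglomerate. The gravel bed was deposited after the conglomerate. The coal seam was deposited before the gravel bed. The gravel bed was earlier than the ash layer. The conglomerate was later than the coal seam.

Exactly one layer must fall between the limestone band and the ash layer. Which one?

the chalk bed

Tracing the constraints gives the limestone band → the chalk bed → the ash layer, so the chalk bed sits after the limestone band and before the ash layer.
No other layer is forced both after the limestone band and before the ash layer.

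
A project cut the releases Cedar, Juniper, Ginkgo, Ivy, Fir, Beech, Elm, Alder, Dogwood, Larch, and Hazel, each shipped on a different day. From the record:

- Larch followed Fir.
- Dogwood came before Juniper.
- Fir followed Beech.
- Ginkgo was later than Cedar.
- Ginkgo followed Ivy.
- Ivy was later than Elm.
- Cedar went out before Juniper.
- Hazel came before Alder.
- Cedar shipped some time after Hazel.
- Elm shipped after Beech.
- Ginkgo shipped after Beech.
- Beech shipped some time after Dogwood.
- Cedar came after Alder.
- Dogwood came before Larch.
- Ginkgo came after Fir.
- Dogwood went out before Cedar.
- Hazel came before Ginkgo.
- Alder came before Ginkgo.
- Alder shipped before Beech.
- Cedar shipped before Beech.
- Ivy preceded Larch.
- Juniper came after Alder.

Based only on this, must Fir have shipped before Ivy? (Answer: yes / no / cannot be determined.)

cannot be determined

No chain of stated constraints runs from Fir to Ivy, and none runs from Ivy to Fir either.
So the relative order of Fir and Ivy is not fixed by the given facts.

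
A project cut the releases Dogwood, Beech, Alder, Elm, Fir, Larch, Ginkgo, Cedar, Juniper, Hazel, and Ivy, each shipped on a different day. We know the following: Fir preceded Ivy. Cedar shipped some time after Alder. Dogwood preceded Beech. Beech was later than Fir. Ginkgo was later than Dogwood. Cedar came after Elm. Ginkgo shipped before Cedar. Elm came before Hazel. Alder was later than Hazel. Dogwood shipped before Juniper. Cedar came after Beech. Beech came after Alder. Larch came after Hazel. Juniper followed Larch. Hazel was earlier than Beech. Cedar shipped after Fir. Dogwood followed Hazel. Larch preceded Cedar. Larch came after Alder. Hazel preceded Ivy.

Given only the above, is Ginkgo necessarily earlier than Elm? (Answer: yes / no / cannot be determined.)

Tracing the constraints gives Elm → Hazel → Dogwood → Ginkgo, so Elm must come before Ginkgo.
That means Ginkgo cannot be before Elm.

no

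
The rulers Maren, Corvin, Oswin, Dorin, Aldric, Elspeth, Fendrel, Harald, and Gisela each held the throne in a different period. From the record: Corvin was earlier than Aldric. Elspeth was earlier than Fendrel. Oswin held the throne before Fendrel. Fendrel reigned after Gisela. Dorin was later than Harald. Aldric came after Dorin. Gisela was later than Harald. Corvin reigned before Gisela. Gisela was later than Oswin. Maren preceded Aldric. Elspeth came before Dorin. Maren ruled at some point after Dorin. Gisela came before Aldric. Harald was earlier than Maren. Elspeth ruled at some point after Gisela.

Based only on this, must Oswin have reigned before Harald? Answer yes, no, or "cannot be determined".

cannot be determined

No chain of stated constraints runs from Oswin to Harald, and none runs from Harald to Oswin either.
So the relative order of Oswin and Harald is not fixed by the given facts.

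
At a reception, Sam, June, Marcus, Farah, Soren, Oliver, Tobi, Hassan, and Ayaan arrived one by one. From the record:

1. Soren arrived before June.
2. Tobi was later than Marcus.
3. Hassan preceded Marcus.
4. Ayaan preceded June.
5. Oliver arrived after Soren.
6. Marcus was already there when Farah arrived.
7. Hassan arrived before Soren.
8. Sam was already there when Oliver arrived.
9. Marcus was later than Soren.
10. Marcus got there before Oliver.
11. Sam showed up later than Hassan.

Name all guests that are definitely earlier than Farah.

Directly stated before Farah: Marcus.
Hassan reaches Farah via Hassan → Marcus → Farah.
Soren reaches Farah via Soren → Marcus → Farah.

Hassan, Marcus, Soren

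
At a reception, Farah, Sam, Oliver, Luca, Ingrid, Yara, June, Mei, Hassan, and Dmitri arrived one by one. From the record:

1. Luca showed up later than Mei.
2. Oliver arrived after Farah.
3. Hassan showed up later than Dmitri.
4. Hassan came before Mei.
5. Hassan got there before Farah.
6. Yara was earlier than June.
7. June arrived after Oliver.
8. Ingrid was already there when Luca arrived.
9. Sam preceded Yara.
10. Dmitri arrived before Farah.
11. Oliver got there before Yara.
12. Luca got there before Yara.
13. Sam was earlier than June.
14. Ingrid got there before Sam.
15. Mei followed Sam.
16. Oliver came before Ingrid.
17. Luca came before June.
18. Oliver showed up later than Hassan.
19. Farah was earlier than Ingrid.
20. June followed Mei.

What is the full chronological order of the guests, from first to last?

Dmitri, Hassan, Farah, Oliver, Ingrid, Sam, Mei, Luca, Yara, June

The constraints fix every adjacent pair, so only one ordering works:
Dmitri → Hassan → Farah → Oliver → Ingrid → Sam → Mei → Luca → Yara → June.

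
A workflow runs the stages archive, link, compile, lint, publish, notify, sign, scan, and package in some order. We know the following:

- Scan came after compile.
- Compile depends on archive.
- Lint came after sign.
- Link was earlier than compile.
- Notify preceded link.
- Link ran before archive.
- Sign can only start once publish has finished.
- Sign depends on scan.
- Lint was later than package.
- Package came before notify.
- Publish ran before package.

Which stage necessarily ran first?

Publish has a chain of constraints placing it before every other stage, so publish must be first.

publish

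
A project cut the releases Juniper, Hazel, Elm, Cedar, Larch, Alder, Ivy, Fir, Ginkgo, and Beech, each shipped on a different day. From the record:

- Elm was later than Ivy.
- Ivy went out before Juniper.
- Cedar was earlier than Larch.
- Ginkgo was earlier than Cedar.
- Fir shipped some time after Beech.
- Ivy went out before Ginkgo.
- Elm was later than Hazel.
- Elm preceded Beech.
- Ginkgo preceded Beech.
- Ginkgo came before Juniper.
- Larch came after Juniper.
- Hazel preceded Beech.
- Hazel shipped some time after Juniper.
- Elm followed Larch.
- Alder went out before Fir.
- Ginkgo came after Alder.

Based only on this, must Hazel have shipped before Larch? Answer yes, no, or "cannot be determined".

cannot be determined

No chain of stated constraints runs from Hazel to Larch, and none runs from Larch to Hazel either.
So the relative order of Hazel and Larch is not fixed by the given facts.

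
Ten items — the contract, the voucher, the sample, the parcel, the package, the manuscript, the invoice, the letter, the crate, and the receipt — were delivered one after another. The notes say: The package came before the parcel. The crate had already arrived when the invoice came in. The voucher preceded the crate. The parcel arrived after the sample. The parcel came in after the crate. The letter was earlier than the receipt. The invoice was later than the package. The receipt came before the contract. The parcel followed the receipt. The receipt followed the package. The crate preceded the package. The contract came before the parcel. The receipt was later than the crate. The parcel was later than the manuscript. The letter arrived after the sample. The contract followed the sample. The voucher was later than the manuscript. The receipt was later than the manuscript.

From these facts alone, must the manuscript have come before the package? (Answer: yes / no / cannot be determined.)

yes

Chain the constraints: the manuscript → the voucher → the crate → the package. Each link is directly stated, so the manuscript comes before the package.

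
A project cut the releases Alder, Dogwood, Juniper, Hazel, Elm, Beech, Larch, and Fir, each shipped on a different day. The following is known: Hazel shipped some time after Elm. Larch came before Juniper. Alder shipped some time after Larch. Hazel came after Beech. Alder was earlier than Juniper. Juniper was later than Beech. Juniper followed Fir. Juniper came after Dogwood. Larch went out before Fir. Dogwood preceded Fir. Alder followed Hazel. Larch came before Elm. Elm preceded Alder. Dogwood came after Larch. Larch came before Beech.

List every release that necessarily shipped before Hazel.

Beech, Elm, Larch

Directly stated before Hazel: Beech and Elm.
Larch reaches Hazel via Larch → Elm → Hazel.
No chain forces Juniper (or any of the others) ahead of Hazel.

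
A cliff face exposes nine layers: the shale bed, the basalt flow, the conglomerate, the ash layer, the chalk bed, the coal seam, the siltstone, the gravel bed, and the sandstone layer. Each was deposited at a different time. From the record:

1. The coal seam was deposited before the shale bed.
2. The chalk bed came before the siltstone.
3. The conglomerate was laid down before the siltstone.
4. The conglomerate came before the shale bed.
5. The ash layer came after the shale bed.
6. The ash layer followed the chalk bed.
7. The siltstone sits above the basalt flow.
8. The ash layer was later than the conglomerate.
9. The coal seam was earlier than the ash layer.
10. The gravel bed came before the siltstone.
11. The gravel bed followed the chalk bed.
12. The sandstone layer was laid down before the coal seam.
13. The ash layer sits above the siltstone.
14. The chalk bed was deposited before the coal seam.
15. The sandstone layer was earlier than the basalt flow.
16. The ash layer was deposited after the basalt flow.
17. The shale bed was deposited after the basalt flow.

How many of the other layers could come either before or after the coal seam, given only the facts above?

4

Forced before the coal seam: the chalk bed and the sandstone layer; forced after the coal seam: the ash layer and the shale bed.
That leaves the basalt flow, the conglomerate, the gravel bed, and the siltstone with no forced order relative to the coal seam — 4.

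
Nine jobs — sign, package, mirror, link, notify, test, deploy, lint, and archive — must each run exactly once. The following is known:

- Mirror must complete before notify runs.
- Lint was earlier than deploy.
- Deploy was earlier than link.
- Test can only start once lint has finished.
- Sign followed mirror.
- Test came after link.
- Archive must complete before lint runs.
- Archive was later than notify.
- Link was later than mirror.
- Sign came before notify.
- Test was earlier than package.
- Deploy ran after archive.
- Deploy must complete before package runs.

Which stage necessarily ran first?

mirror

Mirror has a chain of constraints placing it before every other stage, so mirror must be first.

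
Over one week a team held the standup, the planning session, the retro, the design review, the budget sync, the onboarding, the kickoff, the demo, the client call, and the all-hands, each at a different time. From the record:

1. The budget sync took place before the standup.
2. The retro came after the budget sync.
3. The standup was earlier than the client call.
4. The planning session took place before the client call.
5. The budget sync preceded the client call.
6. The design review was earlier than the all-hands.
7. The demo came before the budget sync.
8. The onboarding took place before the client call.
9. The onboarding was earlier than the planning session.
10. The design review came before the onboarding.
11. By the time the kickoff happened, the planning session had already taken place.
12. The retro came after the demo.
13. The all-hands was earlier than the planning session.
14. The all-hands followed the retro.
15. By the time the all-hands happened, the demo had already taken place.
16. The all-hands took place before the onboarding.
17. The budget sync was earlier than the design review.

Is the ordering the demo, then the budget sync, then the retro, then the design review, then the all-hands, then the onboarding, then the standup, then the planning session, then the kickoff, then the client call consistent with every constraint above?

Check each stated constraint against the proposed order — e.g. the budget sync is ahead of the standup; the budget sync is ahead of the client call. Every pair is in the required order; nothing is violated.

yes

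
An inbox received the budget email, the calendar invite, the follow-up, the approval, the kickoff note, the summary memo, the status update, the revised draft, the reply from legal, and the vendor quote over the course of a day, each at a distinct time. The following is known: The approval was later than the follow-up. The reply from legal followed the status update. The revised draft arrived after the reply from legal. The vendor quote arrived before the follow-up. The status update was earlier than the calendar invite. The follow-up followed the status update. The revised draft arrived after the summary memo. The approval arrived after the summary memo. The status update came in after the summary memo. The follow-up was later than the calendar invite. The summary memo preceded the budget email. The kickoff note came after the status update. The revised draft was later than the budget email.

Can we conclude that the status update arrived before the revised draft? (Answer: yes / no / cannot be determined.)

yes

Chain the constraints: the status update → the reply from legal → the revised draft. Each link is directly stated, so the status update comes before the revised draft.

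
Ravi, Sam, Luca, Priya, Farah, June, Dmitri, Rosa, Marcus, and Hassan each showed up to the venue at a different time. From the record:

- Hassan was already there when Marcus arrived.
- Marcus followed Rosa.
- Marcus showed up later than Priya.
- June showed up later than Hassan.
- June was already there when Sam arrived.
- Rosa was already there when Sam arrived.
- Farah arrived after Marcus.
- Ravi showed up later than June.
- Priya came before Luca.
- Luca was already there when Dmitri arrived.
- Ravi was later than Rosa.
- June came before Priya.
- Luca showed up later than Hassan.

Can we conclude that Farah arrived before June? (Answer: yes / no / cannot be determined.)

Tracing the constraints gives June → Priya → Marcus → Farah, so June must come before Farah.
That means Farah cannot be before June.

no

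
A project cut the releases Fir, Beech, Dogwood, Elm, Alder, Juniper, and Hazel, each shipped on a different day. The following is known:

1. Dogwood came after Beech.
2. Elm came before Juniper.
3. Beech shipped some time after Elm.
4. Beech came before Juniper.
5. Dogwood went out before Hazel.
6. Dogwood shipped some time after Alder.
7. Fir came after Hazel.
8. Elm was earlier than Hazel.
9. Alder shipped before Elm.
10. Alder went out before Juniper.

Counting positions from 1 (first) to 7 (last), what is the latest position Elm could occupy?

Elm must come before Beech, Dogwood, Fir, Hazel, and Juniper — 5 releases forced after it.
Everything else can be placed before Elm in some valid order, so Elm can sit as late as position 7 − 5 = 2.

2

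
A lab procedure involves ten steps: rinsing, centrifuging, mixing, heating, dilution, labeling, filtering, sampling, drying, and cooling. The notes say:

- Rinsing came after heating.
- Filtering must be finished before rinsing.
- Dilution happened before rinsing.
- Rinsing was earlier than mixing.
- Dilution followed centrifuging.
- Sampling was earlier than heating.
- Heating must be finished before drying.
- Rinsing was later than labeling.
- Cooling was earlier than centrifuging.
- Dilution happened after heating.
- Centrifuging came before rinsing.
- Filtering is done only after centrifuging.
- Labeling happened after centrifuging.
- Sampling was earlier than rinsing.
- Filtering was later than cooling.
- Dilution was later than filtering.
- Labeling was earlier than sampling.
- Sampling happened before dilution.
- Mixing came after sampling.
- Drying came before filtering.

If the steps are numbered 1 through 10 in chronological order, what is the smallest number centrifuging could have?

2

Cooling must come before centrifuging — 1 forced predecessor.
Nothing else is forced ahead of centrifuging, so its earliest slot is position 1 + 1 = 2.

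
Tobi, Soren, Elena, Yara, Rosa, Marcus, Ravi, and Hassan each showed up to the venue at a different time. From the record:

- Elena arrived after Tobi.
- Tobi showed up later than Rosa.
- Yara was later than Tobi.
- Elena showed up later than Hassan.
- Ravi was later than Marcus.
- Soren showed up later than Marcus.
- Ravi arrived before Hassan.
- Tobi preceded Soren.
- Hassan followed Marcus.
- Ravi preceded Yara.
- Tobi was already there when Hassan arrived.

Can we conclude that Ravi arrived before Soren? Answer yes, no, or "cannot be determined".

No chain of stated constraints runs from Ravi to Soren, and none runs from Soren to Ravi either.
So the relative order of Ravi and Soren is not fixed by the given facts.

cannot be determined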